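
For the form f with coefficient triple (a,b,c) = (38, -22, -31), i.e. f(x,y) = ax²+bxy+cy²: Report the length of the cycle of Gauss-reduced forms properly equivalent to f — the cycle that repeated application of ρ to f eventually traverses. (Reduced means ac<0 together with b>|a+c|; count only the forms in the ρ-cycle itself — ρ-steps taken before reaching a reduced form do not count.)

D = 5196, ⌊√D⌋ = 72
descent: ρ → (-31,22,38)  [lands on river]
river: ρ → (38,54,-15)
river: ρ → (-15,66,14)
river: ρ → (14,46,-55)
river: ρ → (-55,64,5)
river: ρ → (5,66,-42)
river: ρ → (-42,18,29)
river: ρ → (29,40,-31)
ρ-cycle length = 8 (tail of 1 descent step not counted)

8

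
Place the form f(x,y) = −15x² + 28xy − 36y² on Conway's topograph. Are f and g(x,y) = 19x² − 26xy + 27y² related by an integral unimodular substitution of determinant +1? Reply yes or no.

D₁ = -1376, D₂ = -1376
f is negative-definite; reduce −f:
−f: translate: b→2 (≡-28 mod 30), so (15,-28,36)→(15,2,23)
−f: reduced (well bottom): (15,2,23) with a≤c, −a<b≤a
flip sign back: reduced form of f is (-15,-2,-23)
g: translate: b→12 (≡-26 mod 38), so (19,-26,27)→(19,12,20)
g: reduced (well bottom): (19,12,20) with a≤c, −a<b≤a
reduced forms (-15, -2, -23) vs (19, 12, 20) ⇒ inequivalent

no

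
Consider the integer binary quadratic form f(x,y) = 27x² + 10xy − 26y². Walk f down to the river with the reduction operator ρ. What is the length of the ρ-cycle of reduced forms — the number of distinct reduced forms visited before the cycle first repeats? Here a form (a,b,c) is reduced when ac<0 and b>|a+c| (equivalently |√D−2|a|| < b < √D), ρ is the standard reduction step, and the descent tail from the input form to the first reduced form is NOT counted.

D = 2908, ⌊√D⌋ = 53
river: ρ → (-26,42,11)
river: ρ → (11,46,-18)
river: ρ → (-18,26,31)
river: ρ → (31,36,-13)
river: ρ → (-13,42,22)
river: ρ → (22,46,-9)
river: ρ → (-9,44,27)
river: ρ → (27,10,-26)
ρ-cycle length = 8 (tail of 0 descent steps not counted)

8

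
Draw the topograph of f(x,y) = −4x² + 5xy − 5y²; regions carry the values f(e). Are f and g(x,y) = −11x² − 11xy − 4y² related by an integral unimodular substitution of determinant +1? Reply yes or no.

D₁ = -55, D₂ = -55
f is negative-definite; reduce −f:
−f: translate: b→3 (≡-5 mod 8), so (4,-5,5)→(4,3,4)
−f: reduced (well bottom): (4,3,4) with a≤c, −a<b≤a
flip sign back: reduced form of f is (-4,-3,-4)
g is negative-definite; reduce −g:
−g: flip: (11,11,4)→(4,-11,11)
−g: translate: b→-3 (≡-11 mod 8), so (4,-11,11)→(4,-3,4)
−g: flip: (4,-3,4)→(4,3,4)
−g: reduced (well bottom): (4,3,4) with a≤c, −a<b≤a
flip sign back: reduced form of g is (-4,-3,-4)
reduced forms (-4, -3, -4) vs (-4, -3, -4) ⇒ equivalent

yes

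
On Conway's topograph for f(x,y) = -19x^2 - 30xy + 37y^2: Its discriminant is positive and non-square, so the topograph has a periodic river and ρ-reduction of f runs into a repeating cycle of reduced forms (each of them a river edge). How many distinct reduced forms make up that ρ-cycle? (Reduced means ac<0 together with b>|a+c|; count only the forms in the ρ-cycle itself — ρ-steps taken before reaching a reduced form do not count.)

D = 3712, ⌊√D⌋ = 60
descent: ρ → (37,30,-19)  [lands on river]
river: ρ → (-19,46,21)
river: ρ → (21,38,-27)
river: ρ → (-27,16,32)
river: ρ → (32,48,-11)
river: ρ → (-11,40,48)
river: ρ → (48,56,-3)
river: ρ → (-3,58,29)
river: ρ → (29,58,-3)
river: ρ → (-3,56,48)
river: ρ → (48,40,-11)
river: ρ → (-11,48,32)
river: ρ → (32,16,-27)
river: ρ → (-27,38,21)
river: ρ → (21,46,-19)
river: ρ → (-19,30,37)
river: ρ → (37,44,-12)
river: ρ → (-12,52,21)
river: ρ → (21,32,-32)
river: ρ → (-32,32,21)
river: ρ → (21,52,-12)
river: ρ → (-12,44,37)
ρ-cycle length = 22 (tail of 1 descent step not counted)

22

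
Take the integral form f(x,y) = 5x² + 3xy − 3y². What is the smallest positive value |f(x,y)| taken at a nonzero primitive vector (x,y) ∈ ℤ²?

river: ρ → (-3,3,5)
river: ρ → (5,7,-1)
river: ρ → (-1,7,5)
river: ρ → (5,3,-3)
closes: descent 0, river 4
min |a| on river = 1

1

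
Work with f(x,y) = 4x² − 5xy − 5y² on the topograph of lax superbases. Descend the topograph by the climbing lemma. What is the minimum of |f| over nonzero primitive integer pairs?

descent: ρ → (-5,5,4)  [lands on river]
river: ρ → (4,3,-6)
river: ρ → (-6,9,1)
river: ρ → (1,9,-6)
river: ρ → (-6,3,4)
river: ρ → (4,5,-5)
closes: descent 1, river 6
min |a| on river = 1

1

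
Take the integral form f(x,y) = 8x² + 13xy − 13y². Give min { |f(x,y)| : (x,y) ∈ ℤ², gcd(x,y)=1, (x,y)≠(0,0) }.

river: ρ → (-13,13,8)
river: ρ → (8,19,-7)
river: ρ → (-7,23,2)
river: ρ → (2,21,-18)
river: ρ → (-18,15,5)
river: ρ → (5,15,-18)
river: ρ → (-18,21,2)
river: ρ → (2,23,-7)
river: ρ → (-7,19,8)
river: ρ → (8,13,-13)
closes: descent 0, river 10
min |a| on river = 2

2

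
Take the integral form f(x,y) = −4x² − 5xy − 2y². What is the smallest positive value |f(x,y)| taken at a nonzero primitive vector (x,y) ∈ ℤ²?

translate: b→-3 (≡5 mod 8), so (4,5,2)→(4,-3,1)
flip: (4,-3,1)→(1,3,4)
translate: b→1 (≡3 mod 2), so (1,3,4)→(1,1,2)
reduced (well bottom): (1,1,2) with a≤c, −a<b≤a
well minimum |f| = |-1| = 1 (negative-definite)

1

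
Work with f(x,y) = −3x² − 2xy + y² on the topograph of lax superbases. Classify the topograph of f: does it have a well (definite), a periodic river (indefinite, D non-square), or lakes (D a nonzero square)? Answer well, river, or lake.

D = b²−4ac = (-2)² − 4·(-3)·1 = 16
D = 4² is a perfect square ⇒ form factors over ℤ ⇒ lakes

lake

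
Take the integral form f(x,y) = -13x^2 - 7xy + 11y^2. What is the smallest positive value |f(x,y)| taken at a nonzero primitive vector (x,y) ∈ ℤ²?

descent: ρ → (11,7,-13)  [lands on river]
river: ρ → (-13,19,5)
river: ρ → (5,21,-9)
river: ρ → (-9,15,11)
closes: descent 1, river 4
min |a| on river = 5

5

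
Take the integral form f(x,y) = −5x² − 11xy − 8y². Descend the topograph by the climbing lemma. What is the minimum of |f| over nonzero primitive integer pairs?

translate: b→1 (≡11 mod 10), so (5,11,8)→(5,1,2)
flip: (5,1,2)→(2,-1,5)
reduced (well bottom): (2,-1,5) with a≤c, −a<b≤a
well minimum |f| = |-2| = 2 (negative-definite)

2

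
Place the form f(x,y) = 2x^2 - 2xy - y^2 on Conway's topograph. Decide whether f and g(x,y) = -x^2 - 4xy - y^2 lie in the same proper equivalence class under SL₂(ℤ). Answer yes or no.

D₁ = 12, D₂ = 12
river cycle of f (length 2): (-1, 2, 2), (2, 2, -1)
river cycle of g (length 2): (-1, 2, 2), (2, 2, -1)
cycles coincide ⇒ equivalent

yes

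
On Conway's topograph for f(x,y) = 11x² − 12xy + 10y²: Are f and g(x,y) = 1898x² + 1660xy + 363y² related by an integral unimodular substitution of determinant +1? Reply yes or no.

D₁ = -296, D₂ = -296
f: translate: b→10 (≡-12 mod 22), so (11,-12,10)→(11,10,9)
f: flip: (11,10,9)→(9,-10,11)
f: translate: b→8 (≡-10 mod 18), so (9,-10,11)→(9,8,10)
f: reduced (well bottom): (9,8,10) with a≤c, −a<b≤a
g: flip: (1898,1660,363)→(363,-1660,1898)
g: translate: b→-208 (≡-1660 mod 726), so (363,-1660,1898)→(363,-208,30)
g: flip: (363,-208,30)→(30,208,363)
g: translate: b→28 (≡208 mod 60), so (30,208,363)→(30,28,9)
g: flip: (30,28,9)→(9,-28,30)
g: translate: b→8 (≡-28 mod 18), so (9,-28,30)→(9,8,10)
g: reduced (well bottom): (9,8,10) with a≤c, −a<b≤a
reduced forms (9, 8, 10) vs (9, 8, 10) ⇒ equivalent

yes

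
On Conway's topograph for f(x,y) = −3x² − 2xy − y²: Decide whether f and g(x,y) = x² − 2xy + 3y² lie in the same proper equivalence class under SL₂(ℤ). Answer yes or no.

D₁ = -8, D₂ = -8
f is negative-definite; reduce −f:
−f: flip: (3,2,1)→(1,-2,3)
−f: translate: b→0 (≡-2 mod 2), so (1,-2,3)→(1,0,2)
−f: reduced (well bottom): (1,0,2) with a≤c, −a<b≤a
flip sign back: reduced form of f is (-1,0,-2)
g: translate: b→0 (≡-2 mod 2), so (1,-2,3)→(1,0,2)
g: reduced (well bottom): (1,0,2) with a≤c, −a<b≤a
reduced forms (-1, 0, -2) vs (1, 0, 2) ⇒ inequivalent

no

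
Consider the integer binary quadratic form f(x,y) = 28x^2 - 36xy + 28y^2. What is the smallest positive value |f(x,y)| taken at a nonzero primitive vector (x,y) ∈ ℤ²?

translate: b→20 (≡-36 mod 56), so (28,-36,28)→(28,20,20)
flip: (28,20,20)→(20,-20,28)
translate: b→20 (≡-20 mod 40), so (20,-20,28)→(20,20,28)
reduced (well bottom): (20,20,28) with a≤c, −a<b≤a
well minimum = a = 20

20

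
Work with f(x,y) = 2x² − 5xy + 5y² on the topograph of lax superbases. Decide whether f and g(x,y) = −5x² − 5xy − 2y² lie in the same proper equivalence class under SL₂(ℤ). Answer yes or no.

D₁ = -15, D₂ = -15
f: translate: b→-1 (≡-5 mod 4), so (2,-5,5)→(2,-1,2)
f: flip: (2,-1,2)→(2,1,2)
f: reduced (well bottom): (2,1,2) with a≤c, −a<b≤a
g is negative-definite; reduce −g:
−g: flip: (5,5,2)→(2,-5,5)
−g: translate: b→-1 (≡-5 mod 4), so (2,-5,5)→(2,-1,2)
−g: flip: (2,-1,2)→(2,1,2)
−g: reduced (well bottom): (2,1,2) with a≤c, −a<b≤a
flip sign back: reduced form of g is (-2,-1,-2)
reduced forms (2, 1, 2) vs (-2, -1, -2) ⇒ inequivalent

no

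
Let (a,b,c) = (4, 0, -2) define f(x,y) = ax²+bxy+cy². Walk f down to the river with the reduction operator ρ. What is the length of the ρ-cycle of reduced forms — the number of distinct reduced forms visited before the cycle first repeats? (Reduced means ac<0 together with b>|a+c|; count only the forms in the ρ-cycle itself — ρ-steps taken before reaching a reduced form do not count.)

D = 32, ⌊√D⌋ = 5
descent: ρ → (-2,4,2)  [lands on river]
river: ρ → (2,4,-2)
ρ-cycle length = 2 (tail of 1 descent step not counted)

2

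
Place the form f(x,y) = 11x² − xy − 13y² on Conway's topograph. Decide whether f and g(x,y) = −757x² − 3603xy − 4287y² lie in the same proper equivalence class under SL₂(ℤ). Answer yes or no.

D₁ = 573, D₂ = 573
river cycle of f (length 4): (11, 21, -3), (-3, 21, 11), (11, 23, -1), (-1, 23, 11)
river cycle of g (length 4): (11, 21, -3), (-3, 21, 11), (11, 23, -1), (-1, 23, 11)
cycles coincide ⇒ equivalent

yes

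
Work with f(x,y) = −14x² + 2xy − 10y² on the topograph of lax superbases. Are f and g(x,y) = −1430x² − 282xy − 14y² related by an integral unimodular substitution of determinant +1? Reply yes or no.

D₁ = -556, D₂ = -556
f is negative-definite; reduce −f:
−f: flip: (14,-2,10)→(10,2,14)
−f: reduced (well bottom): (10,2,14) with a≤c, −a<b≤a
flip sign back: reduced form of f is (-10,-2,-14)
g is negative-definite; reduce −g:
−g: flip: (1430,282,14)→(14,-282,1430)
−g: translate: b→-2 (≡-282 mod 28), so (14,-282,1430)→(14,-2,10)
−g: flip: (14,-2,10)→(10,2,14)
−g: reduced (well bottom): (10,2,14) with a≤c, −a<b≤a
flip sign back: reduced form of g is (-10,-2,-14)
reduced forms (-10, -2, -14) vs (-10, -2, -14) ⇒ equivalent

yes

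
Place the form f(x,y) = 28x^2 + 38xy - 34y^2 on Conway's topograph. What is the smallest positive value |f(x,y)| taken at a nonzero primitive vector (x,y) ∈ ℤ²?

river: ρ → (-34,30,32)
river: ρ → (32,34,-32)
river: ρ → (-32,30,34)
river: ρ → (34,38,-28)
river: ρ → (-28,18,44)
river: ρ → (44,70,-2)
river: ρ → (-2,70,44)
river: ρ → (44,18,-28)
river: ρ → (-28,38,34)
river: ρ → (34,30,-32)
river: ρ → (-32,34,32)
river: ρ → (32,30,-34)
river: ρ → (-34,38,28)
river: ρ → (28,18,-44)
river: ρ → (-44,70,2)
river: ρ → (2,70,-44)
river: ρ → (-44,18,28)
river: ρ → (28,38,-34)
closes: descent 0, river 18
min |a| on river = 2

2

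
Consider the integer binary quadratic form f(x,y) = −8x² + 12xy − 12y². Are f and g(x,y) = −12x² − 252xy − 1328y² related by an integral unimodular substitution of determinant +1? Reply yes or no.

D₁ = -240, D₂ = -240
f is negative-definite; reduce −f:
−f: translate: b→4 (≡-12 mod 16), so (8,-12,12)→(8,4,8)
−f: reduced (well bottom): (8,4,8) with a≤c, −a<b≤a
flip sign back: reduced form of f is (-8,-4,-8)
g is negative-definite; reduce −g:
−g: translate: b→12 (≡252 mod 24), so (12,252,1328)→(12,12,8)
−g: flip: (12,12,8)→(8,-12,12)
−g: translate: b→4 (≡-12 mod 16), so (8,-12,12)→(8,4,8)
−g: reduced (well bottom): (8,4,8) with a≤c, −a<b≤a
flip sign back: reduced form of g is (-8,-4,-8)
reduced forms (-8, -4, -8) vs (-8, -4, -8) ⇒ equivalent

yes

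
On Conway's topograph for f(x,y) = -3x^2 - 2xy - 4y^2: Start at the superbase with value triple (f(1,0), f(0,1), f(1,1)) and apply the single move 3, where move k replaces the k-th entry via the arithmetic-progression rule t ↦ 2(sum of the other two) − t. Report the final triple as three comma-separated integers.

start (-3,-4,-9) = (f(1,0),f(0,1),f(1,1))
replace slot 3: 2·((-3)+(-4)) − (-9) = -5 → (-3,-4,-5)

-3,-4,-5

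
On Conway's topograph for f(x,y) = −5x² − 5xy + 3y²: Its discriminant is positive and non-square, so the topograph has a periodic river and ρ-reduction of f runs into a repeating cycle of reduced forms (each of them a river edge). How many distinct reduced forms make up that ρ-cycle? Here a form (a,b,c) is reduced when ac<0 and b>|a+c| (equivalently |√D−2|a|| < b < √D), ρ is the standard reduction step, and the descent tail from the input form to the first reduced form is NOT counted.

D = 85, ⌊√D⌋ = 9
descent: ρ → (3,5,-5)  [lands on river]
river: ρ → (-5,5,3)
river: ρ → (3,7,-3)
river: ρ → (-3,5,5)
river: ρ → (5,5,-3)
river: ρ → (-3,7,3)
ρ-cycle length = 6 (tail of 1 descent step not counted)

6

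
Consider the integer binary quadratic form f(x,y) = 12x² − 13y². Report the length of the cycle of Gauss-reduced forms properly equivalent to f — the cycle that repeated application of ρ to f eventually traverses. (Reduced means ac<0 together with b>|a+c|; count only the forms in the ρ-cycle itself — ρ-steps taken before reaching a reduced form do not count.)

D = 624, ⌊√D⌋ = 24
descent: ρ → (-13,0,12)
descent: ρ → (12,24,-1)  [lands on river]
river: ρ → (-1,24,12)
ρ-cycle length = 2 (tail of 2 descent steps not counted)

2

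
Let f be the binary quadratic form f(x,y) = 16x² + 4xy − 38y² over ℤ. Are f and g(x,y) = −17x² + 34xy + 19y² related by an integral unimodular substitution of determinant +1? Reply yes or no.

D₁ = 2448, D₂ = 2448
river cycle of f (length 8): (16, 36, -18), (-18, 36, 16), (16, 28, -26), (-26, 24, 18), (18, 48, -2), (-2, 48, 18), (18, 24, -26), (-26, 28, 16)
river cycle of g (length 6): (19, 42, -9), (-9, 48, 4), (4, 48, -9), (-9, 42, 19), (19, 34, -17), (-17, 34, 19)
cycles differ ⇒ inequivalent

no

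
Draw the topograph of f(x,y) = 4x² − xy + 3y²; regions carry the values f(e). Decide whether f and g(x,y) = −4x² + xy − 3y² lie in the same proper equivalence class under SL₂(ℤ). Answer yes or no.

D₁ = -47, D₂ = -47
f: flip: (4,-1,3)→(3,1,4)
f: reduced (well bottom): (3,1,4) with a≤c, −a<b≤a
g is negative-definite; reduce −g:
−g: flip: (4,-1,3)→(3,1,4)
−g: reduced (well bottom): (3,1,4) with a≤c, −a<b≤a
flip sign back: reduced form of g is (-3,-1,-4)
reduced forms (3, 1, 4) vs (-3, -1, -4) ⇒ inequivalent

no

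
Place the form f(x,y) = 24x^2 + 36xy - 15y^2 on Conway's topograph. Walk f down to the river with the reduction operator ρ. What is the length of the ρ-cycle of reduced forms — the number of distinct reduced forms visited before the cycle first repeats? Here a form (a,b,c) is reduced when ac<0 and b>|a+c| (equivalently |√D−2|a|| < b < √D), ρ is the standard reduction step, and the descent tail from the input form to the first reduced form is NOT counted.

D = 2736, ⌊√D⌋ = 52
river: ρ → (-15,24,36)
river: ρ → (36,48,-3)
river: ρ → (-3,48,36)
river: ρ → (36,24,-15)
river: ρ → (-15,36,24)
river: ρ → (24,12,-27)
river: ρ → (-27,42,9)
river: ρ → (9,48,-12)
river: ρ → (-12,48,9)
river: ρ → (9,42,-27)
river: ρ → (-27,12,24)
river: ρ → (24,36,-15)
ρ-cycle length = 12 (tail of 0 descent steps not counted)

12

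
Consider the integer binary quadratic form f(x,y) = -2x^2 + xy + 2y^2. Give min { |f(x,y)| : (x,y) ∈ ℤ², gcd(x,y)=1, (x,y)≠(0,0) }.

river: ρ → (2,3,-1)
river: ρ → (-1,3,2)
river: ρ → (2,1,-2)
river: ρ → (-2,3,1)
river: ρ → (1,3,-2)
river: ρ → (-2,1,2)
closes: descent 0, river 6
min |a| on river = 1

1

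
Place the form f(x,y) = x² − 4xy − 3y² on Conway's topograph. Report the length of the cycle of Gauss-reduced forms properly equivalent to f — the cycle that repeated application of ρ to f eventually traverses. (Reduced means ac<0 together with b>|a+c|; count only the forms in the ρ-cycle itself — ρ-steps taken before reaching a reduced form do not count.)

D = 28, ⌊√D⌋ = 5
descent: ρ → (-3,4,1)  [lands on river]
river: ρ → (1,4,-3)
river: ρ → (-3,2,2)
river: ρ → (2,2,-3)
ρ-cycle length = 4 (tail of 1 descent step not counted)

4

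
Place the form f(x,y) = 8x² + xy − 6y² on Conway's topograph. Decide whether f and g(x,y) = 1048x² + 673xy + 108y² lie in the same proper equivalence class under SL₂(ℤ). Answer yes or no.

D₁ = 193, D₂ = 193
river cycle of f (length 30): (-6, 11, 3), (3, 13, -2), (-2, 11, 9), (9, 7, -4), (-4, 9, 7), (7, 5, -6), (-6, 7, 6), (6, 5, -7), (-7, 9, 4), (4, 7, -9), … (20 more)
river cycle of g (length 30): (1, 13, -6), (-6, 11, 3), (3, 13, -2), (-2, 11, 9), (9, 7, -4), (-4, 9, 7), (7, 5, -6), (-6, 7, 6), (6, 5, -7), (-7, 9, 4), … (20 more)
cycles coincide ⇒ equivalent

yes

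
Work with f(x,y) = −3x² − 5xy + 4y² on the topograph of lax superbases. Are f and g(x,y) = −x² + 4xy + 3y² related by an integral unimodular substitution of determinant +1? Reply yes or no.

D₁ = 73, D₂ = 28
discriminants differ ⇒ not SL₂(ℤ)-equivalent

no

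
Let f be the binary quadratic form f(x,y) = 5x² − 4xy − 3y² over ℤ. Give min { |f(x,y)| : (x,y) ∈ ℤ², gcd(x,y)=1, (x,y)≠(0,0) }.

descent: ρ → (-3,4,5)  [lands on river]
river: ρ → (5,6,-2)
river: ρ → (-2,6,5)
river: ρ → (5,4,-3)
river: ρ → (-3,8,1)
river: ρ → (1,8,-3)
closes: descent 1, river 6
min |a| on river = 1

1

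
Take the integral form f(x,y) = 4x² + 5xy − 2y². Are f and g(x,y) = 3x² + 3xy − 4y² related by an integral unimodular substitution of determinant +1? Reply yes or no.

D₁ = 57, D₂ = 57
river cycle of f (length 6): (-2, 7, 1), (1, 7, -2), (-2, 5, 4), (4, 3, -3), (-3, 3, 4), (4, 5, -2)
river cycle of g (length 6): (-4, 5, 2), (2, 7, -1), (-1, 7, 2), (2, 5, -4), (-4, 3, 3), (3, 3, -4)
cycles differ ⇒ inequivalent

no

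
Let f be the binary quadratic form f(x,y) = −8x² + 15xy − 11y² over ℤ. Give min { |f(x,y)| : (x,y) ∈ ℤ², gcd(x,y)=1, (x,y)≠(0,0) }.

translate: b→1 (≡-15 mod 16), so (8,-15,11)→(8,1,4)
flip: (8,1,4)→(4,-1,8)
reduced (well bottom): (4,-1,8) with a≤c, −a<b≤a
well minimum |f| = |-4| = 4 (negative-definite)

4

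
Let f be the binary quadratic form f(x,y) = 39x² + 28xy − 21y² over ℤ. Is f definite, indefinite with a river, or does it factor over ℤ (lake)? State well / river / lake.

D = b²−4ac = 28² − 4·39·(-21) = 4060
D > 0 non-square ⇒ indefinite ⇒ periodic river

river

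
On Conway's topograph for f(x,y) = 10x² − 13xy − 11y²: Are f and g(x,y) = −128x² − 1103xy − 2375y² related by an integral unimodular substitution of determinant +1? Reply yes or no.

D₁ = 609, D₂ = 609
river cycle of f (length 16): (-11, 13, 10), (10, 7, -14), (-14, 21, 3), (3, 21, -14), (-14, 7, 10), (10, 13, -11), (-11, 9, 12), (12, 15, -8), (-8, 17, 10), (10, 23, -2), … (6 more)
river cycle of g (length 16): (-11, 13, 10), (10, 7, -14), (-14, 21, 3), (3, 21, -14), (-14, 7, 10), (10, 13, -11), (-11, 9, 12), (12, 15, -8), (-8, 17, 10), (10, 23, -2), … (6 more)
cycles coincide ⇒ equivalent

yes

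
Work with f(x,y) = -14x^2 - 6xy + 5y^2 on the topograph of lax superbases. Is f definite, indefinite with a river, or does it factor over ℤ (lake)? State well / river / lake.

D = b²−4ac = (-6)² − 4·(-14)·5 = 316
D > 0 non-square ⇒ indefinite ⇒ periodic river

river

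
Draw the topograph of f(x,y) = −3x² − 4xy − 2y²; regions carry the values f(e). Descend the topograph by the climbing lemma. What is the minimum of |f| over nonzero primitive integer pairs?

translate: b→-2 (≡4 mod 6), so (3,4,2)→(3,-2,1)
flip: (3,-2,1)→(1,2,3)
translate: b→0 (≡2 mod 2), so (1,2,3)→(1,0,2)
reduced (well bottom): (1,0,2) with a≤c, −a<b≤a
well minimum |f| = |-1| = 1 (negative-definite)

1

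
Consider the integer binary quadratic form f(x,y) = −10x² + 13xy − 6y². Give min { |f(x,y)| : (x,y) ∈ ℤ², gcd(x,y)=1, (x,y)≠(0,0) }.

translate: b→7 (≡-13 mod 20), so (10,-13,6)→(10,7,3)
flip: (10,7,3)→(3,-7,10)
translate: b→-1 (≡-7 mod 6), so (3,-7,10)→(3,-1,6)
reduced (well bottom): (3,-1,6) with a≤c, −a<b≤a
well minimum |f| = |-3| = 3 (negative-definite)

3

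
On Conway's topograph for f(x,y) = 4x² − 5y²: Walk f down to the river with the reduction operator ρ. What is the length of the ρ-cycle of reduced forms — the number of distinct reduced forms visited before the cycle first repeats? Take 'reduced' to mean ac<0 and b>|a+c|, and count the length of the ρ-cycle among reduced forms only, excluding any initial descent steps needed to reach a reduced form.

D = 80, ⌊√D⌋ = 8
descent: ρ → (-5,0,4)
descent: ρ → (4,8,-1)  [lands on river]
river: ρ → (-1,8,4)
ρ-cycle length = 2 (tail of 2 descent steps not counted)

2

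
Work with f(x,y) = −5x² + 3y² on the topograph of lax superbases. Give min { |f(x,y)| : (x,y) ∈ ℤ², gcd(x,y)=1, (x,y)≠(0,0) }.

descent: ρ → (3,6,-2)  [lands on river]
river: ρ → (-2,6,3)
closes: descent 1, river 2
min |a| on river = 2

2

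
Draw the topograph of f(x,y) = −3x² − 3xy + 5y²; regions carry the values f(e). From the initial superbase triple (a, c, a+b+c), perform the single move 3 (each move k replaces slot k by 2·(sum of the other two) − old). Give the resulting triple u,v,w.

start (-3,5,-1) = (f(1,0),f(0,1),f(1,1))
replace slot 3: 2·((-3)+5) − (-1) = 5 → (-3,5,5)

-3,5,5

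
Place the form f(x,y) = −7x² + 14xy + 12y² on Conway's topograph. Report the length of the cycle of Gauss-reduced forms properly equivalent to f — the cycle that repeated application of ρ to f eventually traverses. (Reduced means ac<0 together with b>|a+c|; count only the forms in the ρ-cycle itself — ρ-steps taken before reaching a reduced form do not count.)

D = 532, ⌊√D⌋ = 23
river: ρ → (12,10,-9)
river: ρ → (-9,8,13)
river: ρ → (13,18,-4)
river: ρ → (-4,22,3)
river: ρ → (3,20,-11)
river: ρ → (-11,2,12)
river: ρ → (12,22,-1)
river: ρ → (-1,22,12)
river: ρ → (12,2,-11)
river: ρ → (-11,20,3)
river: ρ → (3,22,-4)
river: ρ → (-4,18,13)
river: ρ → (13,8,-9)
river: ρ → (-9,10,12)
river: ρ → (12,14,-7)
river: ρ → (-7,14,12)
ρ-cycle length = 16 (tail of 0 descent steps not counted)

16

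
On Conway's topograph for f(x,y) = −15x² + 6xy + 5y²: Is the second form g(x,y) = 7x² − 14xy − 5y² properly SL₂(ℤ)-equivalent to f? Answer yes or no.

D₁ = 336, D₂ = 336
river cycle of f (length 4): (5, 14, -7), (-7, 14, 5), (5, 16, -4), (-4, 16, 5)
river cycle of g (length 4): (-5, 14, 7), (7, 14, -5), (-5, 16, 4), (4, 16, -5)
cycles differ ⇒ inequivalent

no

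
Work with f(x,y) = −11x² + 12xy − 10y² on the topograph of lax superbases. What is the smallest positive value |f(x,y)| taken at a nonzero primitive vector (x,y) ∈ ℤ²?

translate: b→10 (≡-12 mod 22), so (11,-12,10)→(11,10,9)
flip: (11,10,9)→(9,-10,11)
translate: b→8 (≡-10 mod 18), so (9,-10,11)→(9,8,10)
reduced (well bottom): (9,8,10) with a≤c, −a<b≤a
well minimum |f| = |-9| = 9 (negative-definite)

9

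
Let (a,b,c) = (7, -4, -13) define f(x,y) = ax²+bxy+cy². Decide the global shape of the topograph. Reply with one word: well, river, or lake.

D = b²−4ac = (-4)² − 4·7·(-13) = 380
D > 0 non-square ⇒ indefinite ⇒ periodic river

river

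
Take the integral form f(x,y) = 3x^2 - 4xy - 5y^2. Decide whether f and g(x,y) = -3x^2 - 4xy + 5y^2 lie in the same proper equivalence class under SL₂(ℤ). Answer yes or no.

D₁ = 76, D₂ = 76
river cycle of f (length 6): (-5, 4, 3), (3, 8, -1), (-1, 8, 3), (3, 4, -5), (-5, 6, 2), (2, 6, -5)
river cycle of g (length 6): (5, 4, -3), (-3, 8, 1), (1, 8, -3), (-3, 4, 5), (5, 6, -2), (-2, 6, 5)
cycles differ ⇒ inequivalent

no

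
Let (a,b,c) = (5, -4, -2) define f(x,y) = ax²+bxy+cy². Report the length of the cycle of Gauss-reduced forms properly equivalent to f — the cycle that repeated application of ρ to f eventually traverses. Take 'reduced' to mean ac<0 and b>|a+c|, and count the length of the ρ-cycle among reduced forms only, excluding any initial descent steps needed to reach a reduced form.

D = 56, ⌊√D⌋ = 7
descent: ρ → (-2,4,5)  [lands on river]
river: ρ → (5,6,-1)
river: ρ → (-1,6,5)
river: ρ → (5,4,-2)
ρ-cycle length = 4 (tail of 1 descent step not counted)

4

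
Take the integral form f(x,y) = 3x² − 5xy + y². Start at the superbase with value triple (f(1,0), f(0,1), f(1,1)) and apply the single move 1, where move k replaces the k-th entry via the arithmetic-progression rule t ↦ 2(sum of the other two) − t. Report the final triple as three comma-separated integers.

start (3,1,-1) = (f(1,0),f(0,1),f(1,1))
replace slot 1: 2·(1+(-1)) − 3 = -3 → (-3,1,-1)

-3,1,-1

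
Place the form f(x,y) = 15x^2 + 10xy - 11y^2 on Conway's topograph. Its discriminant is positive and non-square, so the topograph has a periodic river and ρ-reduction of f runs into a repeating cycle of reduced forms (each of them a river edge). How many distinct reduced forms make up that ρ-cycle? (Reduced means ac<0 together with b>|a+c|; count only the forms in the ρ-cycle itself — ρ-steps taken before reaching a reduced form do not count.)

D = 760, ⌊√D⌋ = 27
river: ρ → (-11,12,14)
river: ρ → (14,16,-9)
river: ρ → (-9,20,10)
river: ρ → (10,20,-9)
river: ρ → (-9,16,14)
river: ρ → (14,12,-11)
river: ρ → (-11,10,15)
river: ρ → (15,20,-6)
river: ρ → (-6,16,21)
river: ρ → (21,26,-1)
river: ρ → (-1,26,21)
river: ρ → (21,16,-6)
river: ρ → (-6,20,15)
river: ρ → (15,10,-11)
ρ-cycle length = 14 (tail of 0 descent steps not counted)

14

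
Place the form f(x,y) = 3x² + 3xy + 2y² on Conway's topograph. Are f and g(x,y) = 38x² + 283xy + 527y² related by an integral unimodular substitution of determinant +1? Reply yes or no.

D₁ = -15, D₂ = -15
f: flip: (3,3,2)→(2,-3,3)
f: translate: b→1 (≡-3 mod 4), so (2,-3,3)→(2,1,2)
f: reduced (well bottom): (2,1,2) with a≤c, −a<b≤a
g: translate: b→-21 (≡283 mod 76), so (38,283,527)→(38,-21,3)
g: flip: (38,-21,3)→(3,21,38)
g: translate: b→3 (≡21 mod 6), so (3,21,38)→(3,3,2)
g: flip: (3,3,2)→(2,-3,3)
g: translate: b→1 (≡-3 mod 4), so (2,-3,3)→(2,1,2)
g: reduced (well bottom): (2,1,2) with a≤c, −a<b≤a
reduced forms (2, 1, 2) vs (2, 1, 2) ⇒ equivalent

yes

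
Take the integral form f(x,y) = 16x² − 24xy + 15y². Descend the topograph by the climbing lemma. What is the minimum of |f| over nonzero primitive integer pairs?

translate: b→8 (≡-24 mod 32), so (16,-24,15)→(16,8,7)
flip: (16,8,7)→(7,-8,16)
translate: b→6 (≡-8 mod 14), so (7,-8,16)→(7,6,15)
reduced (well bottom): (7,6,15) with a≤c, −a<b≤a
well minimum = a = 7

7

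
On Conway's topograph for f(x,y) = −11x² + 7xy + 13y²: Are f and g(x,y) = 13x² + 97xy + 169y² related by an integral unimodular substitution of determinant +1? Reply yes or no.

D₁ = 621, D₂ = 621
river cycle of f (length 4): (13, 19, -5), (-5, 21, 9), (9, 15, -11), (-11, 7, 13)
river cycle of g (length 4): (13, 19, -5), (-5, 21, 9), (9, 15, -11), (-11, 7, 13)
cycles coincide ⇒ equivalent

yes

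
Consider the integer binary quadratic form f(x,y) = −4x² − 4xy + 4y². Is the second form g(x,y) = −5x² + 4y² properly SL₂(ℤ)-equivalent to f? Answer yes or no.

D₁ = 80, D₂ = 80
river cycle of f (length 2): (4, 4, -4), (-4, 4, 4)
river cycle of g (length 2): (4, 8, -1), (-1, 8, 4)
cycles differ ⇒ inequivalent

no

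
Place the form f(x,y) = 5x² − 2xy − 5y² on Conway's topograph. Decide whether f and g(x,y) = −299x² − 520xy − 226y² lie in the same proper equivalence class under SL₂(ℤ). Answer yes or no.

D₁ = 104, D₂ = 104
river cycle of f (length 6): (-5, 2, 5), (5, 8, -2), (-2, 8, 5), (5, 2, -5), (-5, 8, 2), (2, 8, -5)
river cycle of g (length 6): (-5, 2, 5), (5, 8, -2), (-2, 8, 5), (5, 2, -5), (-5, 8, 2), (2, 8, -5)
cycles coincide ⇒ equivalent

yes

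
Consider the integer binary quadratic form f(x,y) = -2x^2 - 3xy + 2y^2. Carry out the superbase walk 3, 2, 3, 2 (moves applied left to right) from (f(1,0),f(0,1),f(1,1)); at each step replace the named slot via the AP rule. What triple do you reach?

start (-2,2,-3) = (f(1,0),f(0,1),f(1,1))
replace slot 3: 2·((-2)+2) − (-3) = 3 → (-2,2,3)
replace slot 2: 2·((-2)+3) − 2 = 0 → (-2,0,3)
replace slot 3: 2·((-2)+0) − 3 = -7 → (-2,0,-7)
replace slot 2: 2·((-2)+(-7)) − 0 = -18 → (-2,-18,-7)

-2,-18,-7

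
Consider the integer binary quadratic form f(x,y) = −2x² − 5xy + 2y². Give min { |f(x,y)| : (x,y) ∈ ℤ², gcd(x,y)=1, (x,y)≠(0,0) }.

descent: ρ → (2,5,-2)  [lands on river]
river: ρ → (-2,3,4)
river: ρ → (4,5,-1)
river: ρ → (-1,5,4)
river: ρ → (4,3,-2)
river: ρ → (-2,5,2)
river: ρ → (2,3,-4)
river: ρ → (-4,5,1)
river: ρ → (1,5,-4)
river: ρ → (-4,3,2)
closes: descent 1, river 10
min |a| on river = 1

1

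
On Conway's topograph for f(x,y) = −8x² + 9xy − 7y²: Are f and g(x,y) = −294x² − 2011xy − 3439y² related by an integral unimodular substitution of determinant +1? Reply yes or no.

D₁ = -143, D₂ = -143
f is negative-definite; reduce −f:
−f: translate: b→7 (≡-9 mod 16), so (8,-9,7)→(8,7,6)
−f: flip: (8,7,6)→(6,-7,8)
−f: translate: b→5 (≡-7 mod 12), so (6,-7,8)→(6,5,7)
−f: reduced (well bottom): (6,5,7) with a≤c, −a<b≤a
flip sign back: reduced form of f is (-6,-5,-7)
g is negative-definite; reduce −g:
−g: translate: b→247 (≡2011 mod 588), so (294,2011,3439)→(294,247,52)
−g: flip: (294,247,52)→(52,-247,294)
−g: translate: b→-39 (≡-247 mod 104), so (52,-247,294)→(52,-39,8)
−g: flip: (52,-39,8)→(8,39,52)
−g: translate: b→7 (≡39 mod 16), so (8,39,52)→(8,7,6)
−g: flip: (8,7,6)→(6,-7,8)
−g: translate: b→5 (≡-7 mod 12), so (6,-7,8)→(6,5,7)
−g: reduced (well bottom): (6,5,7) with a≤c, −a<b≤a
flip sign back: reduced form of g is (-6,-5,-7)
reduced forms (-6, -5, -7) vs (-6, -5, -7) ⇒ equivalent

yes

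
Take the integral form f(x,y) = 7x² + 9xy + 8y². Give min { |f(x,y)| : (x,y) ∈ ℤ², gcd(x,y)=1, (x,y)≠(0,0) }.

translate: b→-5 (≡9 mod 14), so (7,9,8)→(7,-5,6)
flip: (7,-5,6)→(6,5,7)
reduced (well bottom): (6,5,7) with a≤c, −a<b≤a
well minimum = a = 6

6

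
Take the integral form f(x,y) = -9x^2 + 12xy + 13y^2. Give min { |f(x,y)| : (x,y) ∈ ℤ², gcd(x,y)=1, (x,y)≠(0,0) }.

river: ρ → (13,14,-8)
river: ρ → (-8,18,9)
river: ρ → (9,18,-8)
river: ρ → (-8,14,13)
river: ρ → (13,12,-9)
river: ρ → (-9,24,1)
river: ρ → (1,24,-9)
river: ρ → (-9,12,13)
closes: descent 0, river 8
min |a| on river = 1

1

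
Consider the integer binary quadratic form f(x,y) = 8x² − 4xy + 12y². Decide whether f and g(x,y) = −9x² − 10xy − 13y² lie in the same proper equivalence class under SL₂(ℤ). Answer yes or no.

D₁ = -368, D₂ = -368
f: reduced (well bottom): (8,-4,12) with a≤c, −a<b≤a
g is negative-definite; reduce −g:
−g: translate: b→-8 (≡10 mod 18), so (9,10,13)→(9,-8,12)
−g: reduced (well bottom): (9,-8,12) with a≤c, −a<b≤a
flip sign back: reduced form of g is (-9,8,-12)
reduced forms (8, -4, 12) vs (-9, 8, -12) ⇒ inequivalent

no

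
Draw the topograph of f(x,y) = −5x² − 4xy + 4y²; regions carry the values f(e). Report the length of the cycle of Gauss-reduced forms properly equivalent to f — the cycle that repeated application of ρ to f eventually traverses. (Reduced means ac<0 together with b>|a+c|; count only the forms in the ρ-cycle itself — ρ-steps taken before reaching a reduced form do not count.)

D = 96, ⌊√D⌋ = 9
descent: ρ → (4,4,-5)  [lands on river]
river: ρ → (-5,6,3)
river: ρ → (3,6,-5)
river: ρ → (-5,4,4)
ρ-cycle length = 4 (tail of 1 descent step not counted)

4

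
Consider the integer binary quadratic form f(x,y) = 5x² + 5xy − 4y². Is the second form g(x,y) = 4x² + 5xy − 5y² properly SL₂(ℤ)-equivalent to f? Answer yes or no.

D₁ = 105, D₂ = 105
river cycle of f (length 6): (-4, 3, 6), (6, 9, -1), (-1, 9, 6), (6, 3, -4), (-4, 5, 5), (5, 5, -4)
river cycle of g (length 6): (-5, 5, 4), (4, 3, -6), (-6, 9, 1), (1, 9, -6), (-6, 3, 4), (4, 5, -5)
cycles differ ⇒ inequivalent

no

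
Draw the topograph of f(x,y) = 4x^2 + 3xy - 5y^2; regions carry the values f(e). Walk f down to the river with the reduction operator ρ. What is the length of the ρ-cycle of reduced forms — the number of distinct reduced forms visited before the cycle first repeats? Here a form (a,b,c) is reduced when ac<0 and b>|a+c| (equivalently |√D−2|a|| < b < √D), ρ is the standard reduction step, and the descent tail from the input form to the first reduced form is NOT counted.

D = 89, ⌊√D⌋ = 9
river: ρ → (-5,7,2)
river: ρ → (2,9,-1)
river: ρ → (-1,9,2)
river: ρ → (2,7,-5)
river: ρ → (-5,3,4)
river: ρ → (4,5,-4)
river: ρ → (-4,3,5)
river: ρ → (5,7,-2)
river: ρ → (-2,9,1)
river: ρ → (1,9,-2)
river: ρ → (-2,7,5)
river: ρ → (5,3,-4)
river: ρ → (-4,5,4)
river: ρ → (4,3,-5)
ρ-cycle length = 14 (tail of 0 descent steps not counted)

14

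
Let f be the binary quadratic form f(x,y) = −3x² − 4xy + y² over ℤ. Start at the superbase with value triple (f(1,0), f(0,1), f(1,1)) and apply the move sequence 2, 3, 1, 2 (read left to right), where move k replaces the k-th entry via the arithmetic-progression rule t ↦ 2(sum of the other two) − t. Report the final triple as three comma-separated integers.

start (-3,1,-6) = (f(1,0),f(0,1),f(1,1))
replace slot 2: 2·((-3)+(-6)) − 1 = -19 → (-3,-19,-6)
replace slot 3: 2·((-3)+(-19)) − (-6) = -38 → (-3,-19,-38)
replace slot 1: 2·((-19)+(-38)) − (-3) = -111 → (-111,-19,-38)
replace slot 2: 2·((-111)+(-38)) − (-19) = -279 → (-111,-279,-38)

-111,-279,-38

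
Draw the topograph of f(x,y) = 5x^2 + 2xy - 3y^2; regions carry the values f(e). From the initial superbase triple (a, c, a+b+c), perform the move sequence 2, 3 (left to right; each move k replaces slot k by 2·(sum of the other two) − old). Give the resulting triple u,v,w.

start (5,-3,4) = (f(1,0),f(0,1),f(1,1))
replace slot 2: 2·(5+4) − (-3) = 21 → (5,21,4)
replace slot 3: 2·(5+21) − 4 = 48 → (5,21,48)

5,21,48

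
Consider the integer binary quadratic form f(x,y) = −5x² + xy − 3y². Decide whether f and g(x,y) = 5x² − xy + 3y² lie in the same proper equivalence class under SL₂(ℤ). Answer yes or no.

D₁ = -59, D₂ = -59
f is negative-definite; reduce −f:
−f: flip: (5,-1,3)→(3,1,5)
−f: reduced (well bottom): (3,1,5) with a≤c, −a<b≤a
flip sign back: reduced form of f is (-3,-1,-5)
g: flip: (5,-1,3)→(3,1,5)
g: reduced (well bottom): (3,1,5) with a≤c, −a<b≤a
reduced forms (-3, -1, -5) vs (3, 1, 5) ⇒ inequivalent

no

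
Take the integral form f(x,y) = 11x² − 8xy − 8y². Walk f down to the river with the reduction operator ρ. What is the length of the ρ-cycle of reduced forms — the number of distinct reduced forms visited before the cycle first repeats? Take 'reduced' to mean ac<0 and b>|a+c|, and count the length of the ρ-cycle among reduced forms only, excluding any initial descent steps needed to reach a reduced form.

D = 416, ⌊√D⌋ = 20
descent: ρ → (-8,8,11)  [lands on river]
river: ρ → (11,14,-5)
river: ρ → (-5,16,8)
river: ρ → (8,16,-5)
river: ρ → (-5,14,11)
river: ρ → (11,8,-8)
ρ-cycle length = 6 (tail of 1 descent step not counted)

6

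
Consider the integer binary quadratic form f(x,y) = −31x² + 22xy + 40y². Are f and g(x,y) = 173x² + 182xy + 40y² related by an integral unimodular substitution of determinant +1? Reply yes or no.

D₁ = 5444, D₂ = 5444
river cycle of f (length 54): (40, 58, -13), (-13, 72, 5), (5, 68, -41), (-41, 14, 32), (32, 50, -23), (-23, 42, 40), (40, 38, -25), (-25, 62, 16), (16, 66, -17), (-17, 70, 8), … (44 more)
river cycle of g (length 54): (40, 58, -13), (-13, 72, 5), (5, 68, -41), (-41, 14, 32), (32, 50, -23), (-23, 42, 40), (40, 38, -25), (-25, 62, 16), (16, 66, -17), (-17, 70, 8), … (44 more)
cycles coincide ⇒ equivalent

yes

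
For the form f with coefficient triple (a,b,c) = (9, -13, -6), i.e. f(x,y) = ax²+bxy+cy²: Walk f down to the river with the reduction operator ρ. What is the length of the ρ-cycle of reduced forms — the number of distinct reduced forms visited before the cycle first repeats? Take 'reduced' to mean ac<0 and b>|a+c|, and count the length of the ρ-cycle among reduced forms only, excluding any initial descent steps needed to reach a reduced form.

D = 385, ⌊√D⌋ = 19
descent: ρ → (-6,13,9)  [lands on river]
river: ρ → (9,5,-10)
river: ρ → (-10,15,4)
river: ρ → (4,17,-6)
river: ρ → (-6,19,1)
river: ρ → (1,19,-6)
river: ρ → (-6,17,4)
river: ρ → (4,15,-10)
river: ρ → (-10,5,9)
river: ρ → (9,13,-6)
river: ρ → (-6,11,11)
river: ρ → (11,11,-6)
ρ-cycle length = 12 (tail of 1 descent step not counted)

12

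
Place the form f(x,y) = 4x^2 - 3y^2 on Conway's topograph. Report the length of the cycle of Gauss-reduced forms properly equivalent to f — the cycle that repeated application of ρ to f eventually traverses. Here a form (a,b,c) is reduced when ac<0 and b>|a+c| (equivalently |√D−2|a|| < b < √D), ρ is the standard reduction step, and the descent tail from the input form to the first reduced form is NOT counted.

D = 48, ⌊√D⌋ = 6
descent: ρ → (-3,6,1)  [lands on river]
river: ρ → (1,6,-3)
ρ-cycle length = 2 (tail of 1 descent step not counted)

2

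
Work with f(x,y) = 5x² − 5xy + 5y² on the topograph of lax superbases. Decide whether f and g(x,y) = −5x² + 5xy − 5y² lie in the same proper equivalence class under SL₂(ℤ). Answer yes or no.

D₁ = -75, D₂ = -75
f: translate: b→5 (≡-5 mod 10), so (5,-5,5)→(5,5,5)
f: reduced (well bottom): (5,5,5) with a≤c, −a<b≤a
g is negative-definite; reduce −g:
−g: translate: b→5 (≡-5 mod 10), so (5,-5,5)→(5,5,5)
−g: reduced (well bottom): (5,5,5) with a≤c, −a<b≤a
flip sign back: reduced form of g is (-5,-5,-5)
reduced forms (5, 5, 5) vs (-5, -5, -5) ⇒ inequivalent

no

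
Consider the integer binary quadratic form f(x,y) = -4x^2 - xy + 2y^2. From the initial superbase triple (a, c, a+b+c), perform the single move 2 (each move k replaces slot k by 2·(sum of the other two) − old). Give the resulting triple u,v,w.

start (-4,2,-3) = (f(1,0),f(0,1),f(1,1))
replace slot 2: 2·((-4)+(-3)) − 2 = -16 → (-4,-16,-3)

-4,-16,-3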